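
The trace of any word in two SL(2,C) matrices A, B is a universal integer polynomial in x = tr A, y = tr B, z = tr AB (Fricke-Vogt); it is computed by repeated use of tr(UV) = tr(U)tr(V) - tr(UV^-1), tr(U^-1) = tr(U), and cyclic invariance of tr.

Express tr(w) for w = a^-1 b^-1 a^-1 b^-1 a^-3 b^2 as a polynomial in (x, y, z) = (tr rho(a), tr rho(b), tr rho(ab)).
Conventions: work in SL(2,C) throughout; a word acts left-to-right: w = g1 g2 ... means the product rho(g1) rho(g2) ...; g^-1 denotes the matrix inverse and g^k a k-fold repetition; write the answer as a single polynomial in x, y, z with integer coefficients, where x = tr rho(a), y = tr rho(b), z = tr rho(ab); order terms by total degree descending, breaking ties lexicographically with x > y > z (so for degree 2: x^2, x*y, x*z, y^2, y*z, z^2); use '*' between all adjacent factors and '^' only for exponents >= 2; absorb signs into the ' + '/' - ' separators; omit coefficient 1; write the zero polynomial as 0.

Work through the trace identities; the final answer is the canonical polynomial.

x^3*y^2*z^2 - x^2*y^3*z - x^2*y*z^3 - x^3*y^2 - x^3*z^2 - x*y^2*z^2 + 3*x^2*y*z + y^3*z + y*z^3 + x^3 + 2*x*y^2 + 2*x*z^2 - 4*y*z - 3*x

tr(a^-1) = tr(a) = x
so tr(a^-2) = tr(a^-1) * tr(a) - tr(1) = x^2 - 2
tr(a^-1 b) = tr(b) * tr(a) - tr(b a) = x*y - z
tr(b a b) = tr(b) * tr(a b) - tr(a) = y*z - x
reduce: tr(b a b a) = tr(a b) * tr(a b) - tr(1)   [split at repeated a] = z^2 - 2
reduce: tr(a^-1 b a b) = tr(b a b) * tr(a) - tr(b a b a) = x*y*z - x^2 - z^2 + 2
reduce: tr(a^-2 b a b) = tr(a^-1 b a b) * tr(a) - tr(a^-1 b a b a) = x^2*y*z - x^3 - x*z^2 - y*z + 3*x
tr(b^-1 a^-2 b a) = tr(a^-2 b a) * tr(b) - tr(a^-2 b a b) = -x^2*y*z + x^3 + x*y^2 + x*z^2 - 3*x
so tr(b a^-1 b^-1 a^-2) = tr(b^-1 a^-2 b) * tr(a) - tr(b^-1 a^-2 b a) = x^2*y*z - x*y^2 - x*z^2 + x
tr(b^-1 a^-1 b a) = tr(a^-1 b a) * tr(b) - tr(a^-1 b a b) = -x*y*z + x^2 + y^2 + z^2 - 2
tr(b a^-1 b^-1 a^-1) = tr(b^-1 a^-1 b) * tr(a) - tr(b^-1 a^-1 b a) = x*y*z - y^2 - z^2 + 2
tr(a^-1 b^-1 a^-3 b) = tr(b a^-1 b^-1 a^-2) * tr(a) - tr(b a^-1 b^-1 a^-1) = x^3*y*z - x^2*y^2 - x^2*z^2 - x*y*z + x^2 + y^2 + z^2 - 2
tr(b^2) = tr(b) * tr(b) - tr(1) = y^2 - 2
so tr(a^-1 b^2) = tr(b^2) * tr(a) - tr(b^2 a) = x*y^2 - y*z - x
reduce: tr(b^2 a b) = tr(b) * tr(b a b) - tr(b a) = y^2*z - x*y - z
tr(a b a) = tr(a) * tr(b a) - tr(b) = x*z - y
so tr(b^2 a b a) = tr(b) * tr(a b a b) - tr(a b a) = y*z^2 - x*z - y
tr(a^-1 b^2 a b) = tr(b^2 a b) * tr(a) - tr(b^2 a b a) = x*y^2*z - x^2*y - y*z^2 + y
tr(a^-2 b^2 a b) = tr(a^-1 b^2 a b) * tr(a) - tr(a^-1 b^2 a b a) = x^2*y^2*z - x^3*y - x*y*z^2 - y^2*z + 2*x*y + z
reduce: tr(a^-2 b^2 a b^-1) = tr(a^-2 b^2 a) * tr(b) - tr(a^-2 b^2 a b) = -x^2*y^2*z + x^3*y + x*y^3 + x*y*z^2 - 3*x*y - z
so tr(a b^2 a) = tr(b) * tr(a^2 b) - tr(a^2) = x*y*z - x^2 - y^2 + 2
tr(b^2 a b^-1 a) = tr(a b^2 a) * tr(b) - tr(a b^2 a b) = x*y^2*z - x^2*y - y^3 - y*z^2 + x*z + 3*y
so tr(a^-1 b^2 a b^-1) = tr(b^2 a b^-1) * tr(a) - tr(b^2 a b^-1 a) = -x*y^2*z + x^2*y + y^3 + y*z^2 - 3*y
tr(a^-2 b^2 a b^-1 a^-1) = tr(a^-2 b^2 a b^-1) * tr(a) - tr(a^-2 b^2 a b^-1 a) = -x^3*y^2*z + x^4*y + x^2*y^3 + x^2*y*z^2 + x*y^2*z - 4*x^2*y - y^3 - y*z^2 - x*z + 3*y
reduce: tr(b^3) = tr(b) * tr(b^2) - tr(b) = y^3 - 3*y
reduce: tr(b^3 a^-1) = tr(b^3) * tr(a) - tr(b^3 a) = x*y^3 - y^2*z - 2*x*y + z
so tr(b a^-2 b^2) = tr(b^3 a^-1) * tr(a) - tr(b^3) = x^2*y^3 - x*y^2*z - 2*x^2*y - y^3 + x*z + 3*y
so tr(b^2 a b^2) = tr(b) * tr(b^2 a b) - tr(b^2 a) = y^3*z - x*y^2 - 2*y*z + x
tr(b^2 a b^2 a) = tr(b) * tr(a b^2 a b) - tr(a b^2 a) = y^2*z^2 - 2*x*y*z + x^2 - 2
reduce: tr(b^2 a b^2 a^-1) = tr(b^2 a b^2) * tr(a) - tr(b^2 a b^2 a) = x*y^3*z - x^2*y^2 - y^2*z^2 + 2
tr(b a^-2 b^2 a b) = tr(b^2 a b^2 a^-1) * tr(a) - tr(b^2 a b^2) = x^2*y^3*z - x^3*y^2 - x*y^2*z^2 - y^3*z + x*y^2 + 2*y*z + x
tr(b^2 a b a b) = tr(b) * tr(a b a b^2) - tr(a b a b) = y^2*z^2 - x*y*z - y^2 - z^2 + 2
reduce: tr(a b a b a b) = tr(b a) * tr(b a b a) - tr(b^-1 a^-1)   [split at repeated b] = z^3 - 3*z
reduce: tr(a b a b a) = tr(a) * tr(b a b a) - tr(b a b) = x*z^2 - y*z - x
so tr(b^2 a b a b a) = tr(b) * tr(a b a b a b) - tr(a b a b a) = y*z^3 - x*z^2 - 2*y*z + x
tr(b^2 a b a b a^-1) = tr(b^2 a b a b) * tr(a) - tr(b^2 a b a b a) = x*y^2*z^2 - x^2*y*z - y*z^3 - x*y^2 + 2*y*z + x
tr(b a^-2 b^2 a b a) = tr(b^2 a b a b a^-1) * tr(a) - tr(b^2 a b a b) = x^2*y^2*z^2 - x^3*y*z - x*y*z^3 - x^2*y^2 - y^2*z^2 + 3*x*y*z + x^2 + y^2 + z^2 - 2
reduce: tr(a^-1 b a^-2 b^2 a b) = tr(b a^-2 b^2 a b) * tr(a) - tr(b a^-2 b^2 a b a) = x^3*y^3*z - x^4*y^2 - 2*x^2*y^2*z^2 + x^3*y*z - x*y^3*z + x*y*z^3 + 2*x^2*y^2 + y^2*z^2 - x*y*z - y^2 - z^2 + 2
reduce: tr(a^-2 b^2 a b^-1 a^-1 b) = tr(a^-1 b a^-2 b^2 a) * tr(b) - tr(a^-1 b a^-2 b^2 a b) = -x^3*y^3*z + x^4*y^2 + x^2*y^4 + 2*x^2*y^2*z^2 - x^3*y*z - x*y*z^3 - 4*x^2*y^2 - y^4 - y^2*z^2 + 2*x*y*z + 4*y^2 + z^2 - 2
tr(b^2 a b^-1 a^-1 b^-1 a^-2) = tr(a^-2 b^2 a b^-1 a^-1) * tr(b) - tr(a^-2 b^2 a b^-1 a^-1 b) = -x^2*y^2*z^2 + x^3*y*z + x*y^3*z + x*y*z^3 - 3*x*y*z - y^2 - z^2 + 2
reduce: tr(b^-1 a b^2 a b^-1) = tr(a b^2 a b^-1) * tr(b) - tr(a b^2 a) = x*y^3*z - x^2*y^2 - y^4 - y^2*z^2 + x^2 + 4*y^2 - 2
tr(a b^2 a^2) = tr(a) * tr(b^2 a^2) - tr(b^2 a) = x^2*y*z - x^3 - x*y^2 - y*z + 3*x
tr(a b^2 a^2 b) = tr(a) * tr(b a b^2 a) - tr(b a b^2) = x*y*z^2 - x^2*z - y^2*z + z
so tr(a b^-1 a b^2 a) = tr(a b^2 a^2) * tr(b) - tr(a b^2 a^2 b) = x^2*y^2*z - x^3*y - x*y^3 - x*y*z^2 + x^2*z + 3*x*y - z
tr(a b^2 a b a) = tr(a) * tr(b^2 a b a) - tr(b^2 a b) = x*y*z^2 - x^2*z - y^2*z + z
tr(a b^-1 a b^2 a b) = tr(a b^2 a b a) * tr(b) - tr(a b^2 a b a b) = x*y^2*z^2 - x^2*y*z - y^3*z - y*z^3 + x*z^2 + 3*y*z - x
reduce: tr(b^-1 a b^2 a b^-1 a) = tr(a b^-1 a b^2 a) * tr(b) - tr(a b^-1 a b^2 a b) = x^2*y^3*z - x^3*y^2 - x*y^4 - 2*x*y^2*z^2 + 2*x^2*y*z + y^3*z + y*z^3 + 3*x*y^2 - x*z^2 - 4*y*z + x
tr(b^2 a b^-1 a^-1 b^-1 a) = tr(b^-1 a b^2 a b^-1) * tr(a) - tr(b^-1 a b^2 a b^-1 a) = x*y^2*z^2 - 2*x^2*y*z - y^3*z - y*z^3 + x^3 + x*y^2 + x*z^2 + 4*y*z - 3*x
tr(b^2 a b^-1 a^-1 b^-1 a^-1) = tr(b^2 a b^-1 a^-1 b^-1) * tr(a) - tr(b^2 a b^-1 a^-1 b^-1 a) = -x*y^2*z^2 + x^2*y*z + y^3*z + y*z^3 - 4*y*z + x
so tr(b^-1 a^-1 b^-1 a^-3 b^2 a) = tr(b^2 a b^-1 a^-1 b^-1 a^-2) * tr(a) - tr(b^2 a b^-1 a^-1 b^-1 a^-1) = -x^3*y^2*z^2 + x^4*y*z + x^2*y^3*z + x^2*y*z^3 + x*y^2*z^2 - 4*x^2*y*z - y^3*z - y*z^3 - x*y^2 - x*z^2 + 4*y*z + x
tr(a^-1 b^-1 a^-1 b^-1 a^-3 b^2) = tr(b^-1 a^-1 b^-1 a^-3 b^2) * tr(a) - tr(b^-1 a^-1 b^-1 a^-3 b^2 a) = x^3*y^2*z^2 - x^2*y^3*z - x^2*y*z^3 - x^3*y^2 - x^3*z^2 - x*y^2*z^2 + 3*x^2*y*z + y^3*z + y*z^3 + x^3 + 2*x*y^2 + 2*x*z^2 - 4*y*z - 3*x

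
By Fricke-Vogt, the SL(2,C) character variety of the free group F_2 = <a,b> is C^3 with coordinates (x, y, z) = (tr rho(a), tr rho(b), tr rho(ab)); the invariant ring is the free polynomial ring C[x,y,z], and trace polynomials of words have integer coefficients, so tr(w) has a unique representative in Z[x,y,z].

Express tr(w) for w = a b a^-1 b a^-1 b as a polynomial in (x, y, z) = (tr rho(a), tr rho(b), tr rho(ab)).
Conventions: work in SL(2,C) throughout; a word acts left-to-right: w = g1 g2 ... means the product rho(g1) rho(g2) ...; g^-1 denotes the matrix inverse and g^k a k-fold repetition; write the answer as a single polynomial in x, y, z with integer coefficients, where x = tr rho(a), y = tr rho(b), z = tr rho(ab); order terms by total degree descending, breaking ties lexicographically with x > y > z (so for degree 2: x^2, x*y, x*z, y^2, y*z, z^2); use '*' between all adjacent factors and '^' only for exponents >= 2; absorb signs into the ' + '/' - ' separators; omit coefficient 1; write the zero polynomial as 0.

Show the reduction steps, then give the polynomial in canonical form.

x^2*y^2*z - x^3*y - 2*x*y*z^2 + x^2*z + z^3 + 2*x*y - 3*z

next, tr(a b^2) = tr(b) * tr(a b) - tr(a) = y*z - x
tr(b^2 a b) = tr(b) * tr(a b^2) - tr(a b) = y^2*z - x*y - z
next, tr(a b a b) = tr(b a) * tr(b a) - tr(1) = z^2 - 2
next, tr(a b a) = tr(a) * tr(b a) - tr(b) = x*z - y
tr(b^2 a b a) = tr(b) * tr(a b a b) - tr(a b a) = y*z^2 - x*z - y
next, tr(b a b a^-1 b) = tr(b^2 a b) * tr(a) - tr(b^2 a b a) = x*y^2*z - x^2*y - y*z^2 + y
tr(b a b a b a) = tr(b a) * tr(b a b a) - tr(b^-1 a^-1) = z^3 - 3*z
tr(b a b a^-1 b a) = tr(b a b a b) * tr(a) - tr(b a b a b a) = x*y*z^2 - x^2*z - z^3 - x*y + 3*z
and tr(a b a^-1 b a^-1 b) = tr(b a b a^-1 b) * tr(a) - tr(b a b a^-1 b a) = x^2*y^2*z - x^3*y - 2*x*y*z^2 + x^2*z + z^3 + 2*x*y - 3*z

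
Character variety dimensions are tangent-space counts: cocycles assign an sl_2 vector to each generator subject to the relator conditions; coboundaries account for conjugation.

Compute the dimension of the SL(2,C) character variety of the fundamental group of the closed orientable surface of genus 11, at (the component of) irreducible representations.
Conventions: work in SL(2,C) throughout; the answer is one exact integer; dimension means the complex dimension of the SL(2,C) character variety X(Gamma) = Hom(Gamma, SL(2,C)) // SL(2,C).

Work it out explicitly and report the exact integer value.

pi_1 of the closed genus-11 surface has 22 generators bound by the single product-of-commutators relator.
A cocycle assigns one sl_2 vector per generator subject to the relator condition d_2(z) = 0: dim of the unconstrained space is 3*2g = 66.
d_2 is surjective at irreducible rho (its cokernel H^2 is dual to H^0 = 0), so dim Z^1 = 66 - 3 = 63.
As always at irreducible rho, dim B^1 = 3.
dim H^1 = 63 - 3 = 60 = dim X.

60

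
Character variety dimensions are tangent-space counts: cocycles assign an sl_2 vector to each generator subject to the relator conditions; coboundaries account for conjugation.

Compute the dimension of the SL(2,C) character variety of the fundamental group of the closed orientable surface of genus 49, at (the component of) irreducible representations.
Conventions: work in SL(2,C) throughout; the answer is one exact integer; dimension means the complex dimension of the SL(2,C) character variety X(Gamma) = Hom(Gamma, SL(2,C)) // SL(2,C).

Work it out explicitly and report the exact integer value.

288

pi_1 of the closed genus-49 surface has 98 generators bound by the single product-of-commutators relator.
Before the relator condition, cocycle space has dim 3*98 = 294.
H^2 = coker(d_2) is dual to H^0 = 0 at irreducible rho (Poincare duality), so d_2 is onto: dim Z^1 = 291.
As always at irreducible rho, dim B^1 = 3.
dim X = dim H^1 = 291 - 3 = 288.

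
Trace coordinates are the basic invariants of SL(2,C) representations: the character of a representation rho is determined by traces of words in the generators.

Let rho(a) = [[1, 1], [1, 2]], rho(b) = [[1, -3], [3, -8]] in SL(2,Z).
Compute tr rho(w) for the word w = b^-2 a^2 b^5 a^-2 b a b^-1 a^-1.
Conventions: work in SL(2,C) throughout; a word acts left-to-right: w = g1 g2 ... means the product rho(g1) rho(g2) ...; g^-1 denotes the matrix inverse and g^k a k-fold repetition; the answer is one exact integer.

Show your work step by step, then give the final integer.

rho(b^-1) = [[-8, 3], [-3, 1]]
... * rho(b^-1) = [[-8, 3], [-3, 1]]  ->  [[55, -21], [21, -8]]
... * rho(a) = [[1, 1], [1, 2]]  ->  [[34, 13], [13, 5]]
... * rho(a) = [[1, 1], [1, 2]]  ->  [[47, 60], [18, 23]]
... * rho(b) = [[1, -3], [3, -8]]  ->  [[227, -621], [87, -238]]
... * rho(b) = [[1, -3], [3, -8]]  ->  [[-1636, 4287], [-627, 1643]]
... * rho(b) = [[1, -3], [3, -8]]  ->  [[11225, -29388], [4302, -11263]]
... * rho(b) = [[1, -3], [3, -8]]  ->  [[-76939, 201429], [-29487, 77198]]
... * rho(b) = [[1, -3], [3, -8]]  ->  [[527348, -1380615], [202107, -529123]]
... * rho(a^-1) = [[2, -1], [-1, 1]]  ->  [[2435311, -1907963], [933337, -731230]]
... * rho(a^-1) = [[2, -1], [-1, 1]]  ->  [[6778585, -4343274], [2597904, -1664567]]
... * rho(b) = [[1, -3], [3, -8]]  ->  [[-6251237, 14410437], [-2395797, 5522824]]
... * rho(a) = [[1, 1], [1, 2]]  ->  [[8159200, 22569637], [3127027, 8649851]]
... * rho(b^-1) = [[-8, 3], [-3, 1]]  ->  [[-132982511, 47047237], [-50965769, 18030932]]
... * rho(a^-1) = [[2, -1], [-1, 1]]  ->  [[-313012259, 180029748], [-119962470, 68996701]]
tr = -313012259 + 68996701 = -244015558

-244015558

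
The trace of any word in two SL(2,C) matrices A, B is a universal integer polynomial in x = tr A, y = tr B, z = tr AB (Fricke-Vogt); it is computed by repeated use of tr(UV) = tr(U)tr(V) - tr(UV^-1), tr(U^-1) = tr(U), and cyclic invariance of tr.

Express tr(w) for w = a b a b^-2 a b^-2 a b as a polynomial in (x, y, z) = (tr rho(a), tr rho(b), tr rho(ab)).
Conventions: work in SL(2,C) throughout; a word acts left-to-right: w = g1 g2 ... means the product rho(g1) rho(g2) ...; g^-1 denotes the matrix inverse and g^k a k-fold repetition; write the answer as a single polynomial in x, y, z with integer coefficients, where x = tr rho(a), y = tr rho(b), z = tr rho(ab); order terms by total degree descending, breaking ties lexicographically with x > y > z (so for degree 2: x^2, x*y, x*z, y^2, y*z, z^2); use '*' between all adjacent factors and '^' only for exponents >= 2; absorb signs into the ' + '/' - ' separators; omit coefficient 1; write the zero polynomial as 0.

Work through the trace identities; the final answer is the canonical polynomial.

tr(b a b a) = tr(a b)*tr(a b) - tr(1)   [split at a repeated a] = z^2 - 2
and tr(b a b) = tr(b)*tr(a b) - tr(a)   [square of b] = y*z - x
tr(a b a b a) = tr(a)*tr(b a b a) - tr(b a b)   [square of a] = x*z^2 - y*z - x
tr(a^2 b a b a) = tr(a)*tr(a b a b a) - tr(a b a b)   [square of a] = x^2*z^2 - x*y*z - x^2 - z^2 + 2
tr(b a b a b a) = tr(b a b a)*tr(b a) - tr(a b)   [split at a repeated b] = z^3 - 3*z
next, tr(a b a) = tr(a)*tr(b a) - tr(b)   [square of a] = x*z - y
and tr(b a b a b) = tr(b)*tr(a b a b) - tr(a b a)   [square of b] = y*z^2 - x*z - y
tr(a^2 b a b a b) = tr(a)*tr(b a b a b a) - tr(b a b a b)   [square of a] = x*z^3 - y*z^2 - 2*x*z + y
tr(a b a b a b^-1 a) = tr(a^2 b a b a)*tr(b) - tr(a^2 b a b a b)   [inverse elimination on b] = x^2*y*z^2 - x*y^2*z - x*z^3 - x^2*y + 2*x*z + y
tr(a b a b a b a b) = tr(b a b a b a)*tr(b a) - tr(a b a b)   [split at a repeated b] = z^4 - 4*z^2 + 2
next, tr(a b a b a b^-1 a b) = tr(a b a b a b a)*tr(b) - tr(a b a b a b a b)   [inverse elimination on b] = x*y*z^3 - y^2*z^2 - z^4 - 2*x*y*z + y^2 + 4*z^2 - 2
and tr(a b a b a b^-1 a b^-1) = tr(a b a b a b^-1 a)*tr(b) - tr(a b a b a b^-1 a b)   [inverse elimination on b] = x^2*y^2*z^2 - x*y^3*z - 2*x*y*z^3 - x^2*y^2 + y^2*z^2 + z^4 + 4*x*y*z - 4*z^2 + 2
and tr(a b^-2 a b a b a b^-1) = tr(a b a b a b^-1 a b^-1)*tr(b) - tr(a b a b a b^-1 a)   [inverse elimination on b] = x^2*y^3*z^2 - x*y^4*z - 2*x*y^2*z^3 - x^2*y^3 - x^2*y*z^2 + y^3*z^2 + y*z^4 + 5*x*y^2*z + x*z^3 + x^2*y - 4*y*z^2 - 2*x*z + y
next, tr(b^-1 a b a b a^2) = tr(a b a b a^2)*tr(b) - tr(a b a b a^2 b)   [inverse elimination on b] = x^2*y*z^2 - x*y^2*z - x*z^3 - x^2*y + 2*x*z + y
and tr(a b^-2 a b a b a) = tr(b^-1 a b a b a^2)*tr(b) - tr(b^-1 a b a b a^2 b)   [inverse elimination on b] = x^2*y^2*z^2 - x*y^3*z - x*y*z^3 - x^2*y^2 - x^2*z^2 + 3*x*y*z + x^2 + y^2 + z^2 - 2
tr(a b a b^-2 a b^-2 a b) = tr(a b^-2 a b a b a b^-1)*tr(b) - tr(a b^-2 a b a b a)   [inverse elimination on b] = x^2*y^4*z^2 - x*y^5*z - 2*x*y^3*z^3 - x^2*y^4 - 2*x^2*y^2*z^2 + y^4*z^2 + y^2*z^4 + 6*x*y^3*z + 2*x*y*z^3 + 2*x^2*y^2 + x^2*z^2 - 4*y^2*z^2 - 5*x*y*z - x^2 - z^2 + 2

x^2*y^4*z^2 - x*y^5*z - 2*x*y^3*z^3 - x^2*y^4 - 2*x^2*y^2*z^2 + y^4*z^2 + y^2*z^4 + 6*x*y^3*z + 2*x*y*z^3 + 2*x^2*y^2 + x^2*z^2 - 4*y^2*z^2 - 5*x*y*z - x^2 - z^2 + 2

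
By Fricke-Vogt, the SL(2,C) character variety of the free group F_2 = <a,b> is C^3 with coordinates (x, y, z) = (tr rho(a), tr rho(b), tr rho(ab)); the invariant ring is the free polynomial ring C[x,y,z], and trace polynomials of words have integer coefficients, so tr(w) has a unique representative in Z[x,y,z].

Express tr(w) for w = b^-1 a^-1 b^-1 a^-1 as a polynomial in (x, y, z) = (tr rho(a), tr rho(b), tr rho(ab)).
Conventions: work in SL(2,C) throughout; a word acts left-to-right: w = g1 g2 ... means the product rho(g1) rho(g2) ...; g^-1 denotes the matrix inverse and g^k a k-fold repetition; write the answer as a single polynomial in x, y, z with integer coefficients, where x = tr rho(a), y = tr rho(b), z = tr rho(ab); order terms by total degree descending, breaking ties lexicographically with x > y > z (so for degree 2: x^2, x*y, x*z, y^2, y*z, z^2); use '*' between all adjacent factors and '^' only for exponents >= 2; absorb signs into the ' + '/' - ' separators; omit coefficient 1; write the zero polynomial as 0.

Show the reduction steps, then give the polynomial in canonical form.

z^2 - 2

trace(b^-1) = trace(b) = y
so trace(b^-1 a) = trace(a) * trace(b) - trace(a b)   [inverse elimination on b] = x*y - z
so trace(a^-1 b^-1) = trace(b^-1) * trace(a) - trace(b^-1 a)   [inverse elimination on a] = z
so trace(a^-1 b^-1 a^-1) = trace(a^-1 b^-1) * trace(a) - trace(a^-1 b^-1 a)   [inverse elimination on a] = x*z - y
reduce: trace(b a b) = trace(b) * trace(a b) - trace(a)   [square of b] = y*z - x
so trace(b a b a) = trace(a b) * trace(a b) - trace(1)   [split at a repeated a] = z^2 - 2
trace(a^-1 b a b) = trace(b a b) * trace(a) - trace(b a b a)   [inverse elimination on a] = x*y*z - x^2 - z^2 + 2
reduce: trace(b^-1 a^-1 b a) = trace(a^-1 b a) * trace(b) - trace(a^-1 b a b)   [inverse elimination on b] = -x*y*z + x^2 + y^2 + z^2 - 2
trace(a^-1 b^-1 a^-1 b) = trace(b^-1 a^-1 b) * trace(a) - trace(b^-1 a^-1 b a)   [inverse elimination on a] = x*y*z - y^2 - z^2 + 2
trace(b^-1 a^-1 b^-1 a^-1) = trace(a^-1 b^-1 a^-1) * trace(b) - trace(a^-1 b^-1 a^-1 b)   [inverse elimination on b] = z^2 - 2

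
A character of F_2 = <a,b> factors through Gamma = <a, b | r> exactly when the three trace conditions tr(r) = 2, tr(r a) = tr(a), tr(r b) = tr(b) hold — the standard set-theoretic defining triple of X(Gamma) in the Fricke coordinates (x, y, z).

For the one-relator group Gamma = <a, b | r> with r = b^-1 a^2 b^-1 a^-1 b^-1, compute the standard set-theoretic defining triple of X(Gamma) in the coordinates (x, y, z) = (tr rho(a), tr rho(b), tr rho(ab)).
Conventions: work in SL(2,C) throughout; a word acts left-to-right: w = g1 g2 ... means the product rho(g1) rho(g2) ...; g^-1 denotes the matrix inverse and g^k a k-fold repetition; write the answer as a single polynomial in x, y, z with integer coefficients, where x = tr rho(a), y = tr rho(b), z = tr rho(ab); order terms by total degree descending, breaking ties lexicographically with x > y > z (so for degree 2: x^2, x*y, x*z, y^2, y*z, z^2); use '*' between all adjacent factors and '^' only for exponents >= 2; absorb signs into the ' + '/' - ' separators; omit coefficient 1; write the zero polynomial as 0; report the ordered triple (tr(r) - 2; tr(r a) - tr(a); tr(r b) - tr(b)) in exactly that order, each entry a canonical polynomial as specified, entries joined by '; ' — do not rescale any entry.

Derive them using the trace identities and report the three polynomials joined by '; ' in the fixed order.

x^2*y^2*z - x^3*y - x*y*z^2 - y^2*z + 2*x*y + z - 2; x^3*y^2*z - x^4*y - 2*x^2*y*z^2 + x^3*z - x*y^2*z + x*z^3 + 3*x^2*y + y*z^2 - 3*x*z - x - y; x^2*y*z - x^3 - x*z^2 - y*z + 3*x - y

tr(b^-1 a) = tr(a)*tr(b) - tr(a b) = x*y - z
so tr(a^2 b) = tr(a)*tr(b a) - tr(b) = x*z - y
reduce: tr(a^2) = tr(a)*tr(a) - tr(1) = x^2 - 2
so tr(b a^2 b) = tr(b)*tr(a^2 b) - tr(a^2) = x*y*z - x^2 - y^2 + 2
tr(b a b a) = tr(b a)*tr(b a) - tr(1) = z^2 - 2
reduce: tr(b a b) = tr(b)*tr(a b) - tr(a) = y*z - x
reduce: tr(b a^2 b a) = tr(a)*tr(b a b a) - tr(b a b) = x*z^2 - y*z - x
so tr(a^2 b a^-1 b) = tr(b a^2 b)*tr(a) - tr(b a^2 b a) = x^2*y*z - x^3 - x*y^2 - x*z^2 + y*z + 3*x
tr(a^-1 b^-1 a^2 b) = tr(a^2 b a^-1)*tr(b) - tr(a^2 b a^-1 b) = -x^2*y*z + x^3 + x*y^2 + x*z^2 - 3*x
so tr(b^-1 a^2 b^-1 a^-1) = tr(a^-1 b^-1 a^2)*tr(b) - tr(a^-1 b^-1 a^2 b) = x^2*y*z - x^3 - x*z^2 - y*z + 3*x
so tr(b^-1 a^2 b^-1 a^-1 b^-1) = tr(b^-1 a^2 b^-1 a^-1)*tr(b) - tr(b^-1 a^2 b^-1 a^-1 b) = x^2*y^2*z - x^3*y - x*y*z^2 - y^2*z + 2*x*y + z
tr(a^3) = tr(a)*tr(a^2) - tr(a) = x^3 - 3*x
tr(a^3 b) = tr(a)*tr(a b a) - tr(a b) = x^2*z - x*y - z
so tr(b^-1 a^3) = tr(a^3)*tr(b) - tr(a^3 b) = x^3*y - x^2*z - 2*x*y + z
reduce: tr(b^-1 a^3 b^-1) = tr(b^-1 a^3)*tr(b) - tr(b^-1 a^3 b) = x^3*y^2 - x^2*y*z - x^3 - 2*x*y^2 + y*z + 3*x
tr(a^4) = tr(a)*tr(a^3) - tr(a^2) = x^4 - 4*x^2 + 2
reduce: tr(a^4 b) = tr(a)*tr(a^2 b a) - tr(a^2 b) = x^3*z - x^2*y - 2*x*z + y
reduce: tr(a b^-1 a^3) = tr(a^4)*tr(b) - tr(a^4 b) = x^4*y - x^3*z - 3*x^2*y + 2*x*z + y
tr(a^3 b a b) = tr(a)*tr(a b a b a) - tr(a b a b) = x^2*z^2 - x*y*z - x^2 - z^2 + 2
tr(a b^-1 a^3 b) = tr(a^3 b a)*tr(b) - tr(a^3 b a b) = x^3*y*z - x^2*y^2 - x^2*z^2 - x*y*z + x^2 + y^2 + z^2 - 2
reduce: tr(b^-1 a^3 b^-1 a) = tr(a b^-1 a^3)*tr(b) - tr(a b^-1 a^3 b) = x^4*y^2 - 2*x^3*y*z - 2*x^2*y^2 + x^2*z^2 + 3*x*y*z - x^2 - z^2 + 2
so tr(a^2 b^-1 a^-1 b^-1 a) = tr(b^-1 a^3 b^-1)*tr(a) - tr(b^-1 a^3 b^-1 a) = x^3*y*z - x^4 - x^2*z^2 - 2*x*y*z + 4*x^2 + z^2 - 2
tr(b^-1 a b a) = tr(a b a)*tr(b) - tr(a b a b) = x*y*z - y^2 - z^2 + 2
reduce: tr(b a b a^2 b) = tr(b)*tr(a b a^2 b) - tr(a b a^2) = x*y*z^2 - x^2*z - y^2*z + z
reduce: tr(b a b a b a) = tr(a b a b)*tr(a b) - tr(b a) = z^3 - 3*z
so tr(b a b a b) = tr(b)*tr(a b a b) - tr(a b a) = y*z^2 - x*z - y
so tr(b a b a^2 b a) = tr(a)*tr(b a b a b a) - tr(b a b a b) = x*z^3 - y*z^2 - 2*x*z + y
tr(a b a^2 b a^-1 b) = tr(b a b a^2 b)*tr(a) - tr(b a b a^2 b a) = x^2*y*z^2 - x^3*z - x*y^2*z - x*z^3 + y*z^2 + 3*x*z - y
reduce: tr(a^-1 b^-1 a b a^2 b) = tr(a b a^2 b a^-1)*tr(b) - tr(a b a^2 b a^-1 b) = -x^2*y*z^2 + x^3*z + 2*x*y^2*z + x*z^3 - x^2*y - y^3 - y*z^2 - 3*x*z + 3*y
tr(a^2 b^-1 a^-1 b^-1 a b) = tr(a^-1 b^-1 a b a^2)*tr(b) - tr(a^-1 b^-1 a b a^2 b) = x^2*y*z^2 - x^3*z - x*y^2*z - x*z^3 + x^2*y + 3*x*z - y
so tr(b^-1 a^2 b^-1 a^-1 b^-1 a) = tr(a^2 b^-1 a^-1 b^-1 a)*tr(b) - tr(a^2 b^-1 a^-1 b^-1 a b) = x^3*y^2*z - x^4*y - 2*x^2*y*z^2 + x^3*z - x*y^2*z + x*z^3 + 3*x^2*y + y*z^2 - 3*x*z - y
assemble the triple (tr(r) - 2; tr(r a) - x; tr(r b) - y)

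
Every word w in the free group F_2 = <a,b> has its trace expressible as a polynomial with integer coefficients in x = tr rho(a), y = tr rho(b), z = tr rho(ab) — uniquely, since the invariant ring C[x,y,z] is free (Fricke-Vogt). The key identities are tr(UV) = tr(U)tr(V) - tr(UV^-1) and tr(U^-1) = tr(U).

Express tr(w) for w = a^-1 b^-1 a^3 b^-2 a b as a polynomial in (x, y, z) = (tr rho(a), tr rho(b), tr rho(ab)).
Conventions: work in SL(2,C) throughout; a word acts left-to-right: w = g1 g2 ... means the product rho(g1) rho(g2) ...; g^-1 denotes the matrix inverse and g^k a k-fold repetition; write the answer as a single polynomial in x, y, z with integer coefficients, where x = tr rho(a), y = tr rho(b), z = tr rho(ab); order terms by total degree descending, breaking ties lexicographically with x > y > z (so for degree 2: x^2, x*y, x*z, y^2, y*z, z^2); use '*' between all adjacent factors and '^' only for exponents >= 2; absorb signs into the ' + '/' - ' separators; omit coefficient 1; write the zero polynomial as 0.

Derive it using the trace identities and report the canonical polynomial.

tr(a^2) = tr(a) tr(a) - tr(1)   [square of a] = x^2 - 2
tr(a^3) = tr(a) tr(a^2) - tr(a)   [square of a] = x^3 - 3*x
tr(a^4) = tr(a) tr(a^3) - tr(a^2)   [square of a] = x^4 - 4*x^2 + 2
tr(a b a) = tr(a) tr(b a) - tr(b)   [square of a] = x*z - y
tr(a^2 b a) = tr(a) tr(a b a) - tr(a b)   [square of a] = x^2*z - x*y - z
tr(b a^4) = tr(a) tr(a^2 b a) - tr(a^2 b)   [square of a] = x^3*z - x^2*y - 2*x*z + y
tr(a^4 b a) = tr(a) tr(b a^4) - tr(b a^3)   [square of a] = x^4*z - x^3*y - 3*x^2*z + 2*x*y + z
tr(b a b a) = tr(b a) tr(b a) - tr(1)   [split at a repeated b] = z^2 - 2
tr(b a b) = tr(b) tr(a b) - tr(a)   [square of b] = y*z - x
tr(b a b a^2) = tr(a) tr(b a b a) - tr(b a b)   [square of a] = x*z^2 - y*z - x
tr(a b a b a^2) = tr(a) tr(b a b a^2) - tr(b a b a)   [square of a] = x^2*z^2 - x*y*z - x^2 - z^2 + 2
tr(a^4 b a b) = tr(a) tr(a b a b a^2) - tr(a b a b a)   [square of a] = x^3*z^2 - x^2*y*z - x^3 - 2*x*z^2 + y*z + 3*x
tr(b^-1 a^4 b a) = tr(a^4 b a) tr(b) - tr(a^4 b a b)   [inverse elimination on b] = x^4*y*z - x^3*y^2 - x^3*z^2 - 2*x^2*y*z + x^3 + 2*x*y^2 + 2*x*z^2 - 3*x
tr(a b a^-1 b^-1 a^3) = tr(b^-1 a^4 b) tr(a) - tr(b^-1 a^4 b a)   [inverse elimination on a] = -x^4*y*z + x^5 + x^3*y^2 + x^3*z^2 + 2*x^2*y*z - 5*x^3 - 2*x*y^2 - 2*x*z^2 + 5*x
tr(b a b^2 a) = tr(b) tr(a b a b) - tr(a b a)   [square of b] = y*z^2 - x*z - y
tr(b a b^2) = tr(b) tr(b a b) - tr(b a)   [square of b] = y^2*z - x*y - z
tr(b a b^2 a^2) = tr(a) tr(b a b^2 a) - tr(b a b^2)   [square of a] = x*y*z^2 - x^2*z - y^2*z + z
tr(b a^3 b a b) = tr(a) tr(b a b^2 a^2) - tr(b a b^2 a)   [square of a] = x^2*y*z^2 - x^3*z - x*y^2*z - y*z^2 + 2*x*z + y
tr(b a b a b a) = tr(b a b a) tr(b a) - tr(a b)   [split at a repeated b] = z^3 - 3*z
tr(b a b a b a^2) = tr(a) tr(b a b a b a) - tr(b a b a b)   [square of a] = x*z^3 - y*z^2 - 2*x*z + y
tr(b a^3 b a b a) = tr(a) tr(b a b a b a^2) - tr(b a b a b a)   [square of a] = x^2*z^3 - x*y*z^2 - 2*x^2*z - z^3 + x*y + 3*z
tr(a^3 b a b a^-1 b) = tr(b a^3 b a b) tr(a) - tr(b a^3 b a b a)   [inverse elimination on a] = x^3*y*z^2 - x^4*z - x^2*y^2*z - x^2*z^3 + 4*x^2*z + z^3 - 3*z
tr(a b a^-1 b^-1 a^3 b) = tr(a^3 b a b a^-1) tr(b) - tr(a^3 b a b a^-1 b)   [inverse elimination on b] = -x^3*y*z^2 + x^4*z + x^2*y^2*z + x^2*z^3 + x*y*z^2 - 4*x^2*z - y^2*z - z^3 - x*y + 3*z
tr(a b a^-1 b^-1 a^3 b^-1) = tr(a b a^-1 b^-1 a^3) tr(b) - tr(a b a^-1 b^-1 a^3 b)   [inverse elimination on b] = -x^4*y^2*z + x^5*y + x^3*y^3 + 2*x^3*y*z^2 - x^4*z + x^2*y^2*z - x^2*z^3 - 5*x^3*y - 2*x*y^3 - 3*x*y*z^2 + 4*x^2*z + y^2*z + z^3 + 6*x*y - 3*z
tr(a^-1 b^-1 a^3 b^-2 a b) = tr(a b a^-1 b^-1 a^3 b^-1) tr(b) - tr(a b a^-1 b^-1 a^3)   [inverse elimination on b] = -x^4*y^3*z + x^5*y^2 + x^3*y^4 + 2*x^3*y^2*z^2 + x^2*y^3*z - x^2*y*z^3 - x^5 - 6*x^3*y^2 - x^3*z^2 - 2*x*y^4 - 3*x*y^2*z^2 + 2*x^2*y*z + y^3*z + y*z^3 + 5*x^3 + 8*x*y^2 + 2*x*z^2 - 3*y*z - 5*x

-x^4*y^3*z + x^5*y^2 + x^3*y^4 + 2*x^3*y^2*z^2 + x^2*y^3*z - x^2*y*z^3 - x^5 - 6*x^3*y^2 - x^3*z^2 - 2*x*y^4 - 3*x*y^2*z^2 + 2*x^2*y*z + y^3*z + y*z^3 + 5*x^3 + 8*x*y^2 + 2*x*z^2 - 3*y*z - 5*x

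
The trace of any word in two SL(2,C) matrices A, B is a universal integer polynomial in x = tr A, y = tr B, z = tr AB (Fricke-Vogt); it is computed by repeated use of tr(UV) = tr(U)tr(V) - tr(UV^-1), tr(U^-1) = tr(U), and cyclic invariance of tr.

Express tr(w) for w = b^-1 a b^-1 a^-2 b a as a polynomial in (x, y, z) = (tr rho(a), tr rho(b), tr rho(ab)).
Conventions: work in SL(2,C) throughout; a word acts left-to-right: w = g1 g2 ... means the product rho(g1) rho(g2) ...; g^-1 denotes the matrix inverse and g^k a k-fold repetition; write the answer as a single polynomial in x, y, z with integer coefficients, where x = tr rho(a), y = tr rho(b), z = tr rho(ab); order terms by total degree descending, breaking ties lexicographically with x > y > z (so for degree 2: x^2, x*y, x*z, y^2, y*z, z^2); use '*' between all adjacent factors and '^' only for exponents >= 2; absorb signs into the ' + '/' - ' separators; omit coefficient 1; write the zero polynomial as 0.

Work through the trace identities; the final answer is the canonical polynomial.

-x^3*y^2*z + x^4*y + x^2*y^3 + 2*x^2*y*z^2 - x^3*z - x*y^2*z - x*z^3 - 4*x^2*y + 4*x*z + y

trace(a^2 b) = trace(a) * trace(b a) - trace(b)   [square of a] = x*z - y
trace(a^2) = trace(a) * trace(a) - trace(1)   [square of a] = x^2 - 2
trace(b a^2 b) = trace(b) * trace(a^2 b) - trace(a^2)   [square of b] = x*y*z - x^2 - y^2 + 2
trace(b a b a) = trace(a b) * trace(a b) - trace(1)   [split at a repeated a] = z^2 - 2
trace(b a b) = trace(b) * trace(a b) - trace(a)   [square of b] = y*z - x
trace(b a^2 b a) = trace(a) * trace(b a b a) - trace(b a b)   [square of a] = x*z^2 - y*z - x
trace(a^-1 b a^2 b) = trace(b a^2 b) * trace(a) - trace(b a^2 b a)   [inverse elimination on a] = x^2*y*z - x^3 - x*y^2 - x*z^2 + y*z + 3*x
trace(a b^-1 a^-1 b a) = trace(a^-1 b a^2) * trace(b) - trace(a^-1 b a^2 b)   [inverse elimination on b] = -x^2*y*z + x^3 + x*y^2 + x*z^2 - 3*x
trace(b a b a b) = trace(b) * trace(a b a b) - trace(a b a)   [square of b] = y*z^2 - x*z - y
trace(b a b a b a) = trace(b a b a) * trace(b a) - trace(a b)   [split at a repeated b] = z^3 - 3*z
trace(a^-1 b a b a b) = trace(b a b a b) * trace(a) - trace(b a b a b a)   [inverse elimination on a] = x*y*z^2 - x^2*z - z^3 - x*y + 3*z
trace(a b^-1 a^-1 b a b) = trace(a^-1 b a b a) * trace(b) - trace(a^-1 b a b a b)   [inverse elimination on b] = -x*y*z^2 + x^2*z + y^2*z + z^3 - 3*z
trace(b a b^-1 a b^-1 a^-1) = trace(a b^-1 a^-1 b a) * trace(b) - trace(a b^-1 a^-1 b a b)   [inverse elimination on b] = -x^2*y^2*z + x^3*y + x*y^3 + 2*x*y*z^2 - x^2*z - y^2*z - z^3 - 3*x*y + 3*z
trace(a b^-1 a) = trace(a^2) * trace(b) - trace(a^2 b)   [inverse elimination on b] = x^2*y - x*z - y
trace(b^-1 a b^-1 a^-2 b a) = trace(b a b^-1 a b^-1 a^-1) * trace(a) - trace(b a b^-1 a b^-1)   [inverse elimination on a] = -x^3*y^2*z + x^4*y + x^2*y^3 + 2*x^2*y*z^2 - x^3*z - x*y^2*z - x*z^3 - 4*x^2*y + 4*x*z + y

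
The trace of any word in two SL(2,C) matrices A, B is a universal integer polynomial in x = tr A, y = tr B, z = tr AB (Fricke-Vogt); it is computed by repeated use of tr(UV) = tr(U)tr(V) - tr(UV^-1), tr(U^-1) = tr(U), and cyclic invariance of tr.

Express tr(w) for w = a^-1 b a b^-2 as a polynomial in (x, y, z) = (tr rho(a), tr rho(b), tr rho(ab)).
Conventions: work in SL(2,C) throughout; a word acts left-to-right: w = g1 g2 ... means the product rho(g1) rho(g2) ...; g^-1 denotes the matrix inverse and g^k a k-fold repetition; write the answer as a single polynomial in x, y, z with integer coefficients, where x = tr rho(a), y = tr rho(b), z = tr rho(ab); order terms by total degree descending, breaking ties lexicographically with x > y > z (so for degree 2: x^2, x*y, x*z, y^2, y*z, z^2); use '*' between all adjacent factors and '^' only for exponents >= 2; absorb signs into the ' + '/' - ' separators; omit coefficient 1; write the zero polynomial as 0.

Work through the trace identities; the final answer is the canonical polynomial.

tr(a b a) = tr(a) tr(b a) - tr(b) = x*z - y
tr(a b a b) = tr(a b) tr(a b) - tr(1)   [split at repeated a] = z^2 - 2
apply: tr(b a b^-1 a) = tr(a b a) tr(b) - tr(a b a b) = x*y*z - y^2 - z^2 + 2
apply: tr(a^-1 b a b^-1) = tr(b a b^-1) tr(a) - tr(b a b^-1 a) = -x*y*z + x^2 + y^2 + z^2 - 2
tr(a^-1 b a b^-2) = tr(a^-1 b a b^-1) tr(b) - tr(a^-1 b a) = -x*y^2*z + x^2*y + y^3 + y*z^2 - 3*y

-x*y^2*z + x^2*y + y^3 + y*z^2 - 3*y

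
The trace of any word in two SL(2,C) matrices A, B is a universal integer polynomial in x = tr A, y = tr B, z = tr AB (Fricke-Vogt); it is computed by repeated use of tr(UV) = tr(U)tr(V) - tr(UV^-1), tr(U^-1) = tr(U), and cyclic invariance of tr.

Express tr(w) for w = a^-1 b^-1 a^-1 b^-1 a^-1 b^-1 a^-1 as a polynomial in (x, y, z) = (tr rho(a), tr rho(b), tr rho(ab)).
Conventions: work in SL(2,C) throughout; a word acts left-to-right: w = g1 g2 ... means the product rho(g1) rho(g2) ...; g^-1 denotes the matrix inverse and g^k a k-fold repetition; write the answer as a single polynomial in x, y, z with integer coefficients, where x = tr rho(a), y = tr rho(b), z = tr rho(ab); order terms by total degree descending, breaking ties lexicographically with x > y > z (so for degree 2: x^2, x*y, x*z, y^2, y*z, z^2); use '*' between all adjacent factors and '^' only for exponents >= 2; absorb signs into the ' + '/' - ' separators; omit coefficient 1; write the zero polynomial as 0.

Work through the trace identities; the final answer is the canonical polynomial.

x*z^3 - y*z^2 - 2*x*z + y

use: tr(a^-1) = tr(a) = x
apply: tr(a^-2) = tr(a^-1) tr(a) - tr(1)  (eliminate a^-1) = x^2 - 2
tr(a^-3) = tr(a^-2) tr(a) - tr(a^-1)  (eliminate a^-1) = x^3 - 3*x
tr(a^-1 b) = tr(b) tr(a) - tr(b a)  (eliminate a^-1) = x*y - z
use: tr(a^-2 b) = tr(a^-1 b) tr(a) - tr(a^-1 b a)  (eliminate a^-1) = x^2*y - x*z - y
apply: tr(a^-3 b) = tr(a^-2 b) tr(a) - tr(a^-2 b a)  (eliminate a^-1) = x^3*y - x^2*z - 2*x*y + z
tr(a^-1 b^-1 a^-2) = tr(a^-3) tr(b) - tr(a^-3 b)  (eliminate b^-1) = x^2*z - x*y - z
tr(b a b) = tr(b) tr(a b) - tr(a)  (reduce the b square) = y*z - x
tr(b a b a) = tr(b a) tr(b a) - tr(1)  (split on b) = z^2 - 2
apply: tr(a b a^-1 b) = tr(b a b) tr(a) - tr(b a b a)  (eliminate a^-1) = x*y*z - x^2 - z^2 + 2
apply: tr(b a^-1 b^-1 a) = tr(a b a^-1) tr(b) - tr(a b a^-1 b)  (eliminate b^-1) = -x*y*z + x^2 + y^2 + z^2 - 2
tr(a^-1 b a^-1 b^-1) = tr(b a^-1 b^-1) tr(a) - tr(b a^-1 b^-1 a)  (eliminate a^-1) = x*y*z - y^2 - z^2 + 2
apply: tr(a^-1 b^-1 a^-2 b) = tr(a^-1 b a^-1 b^-1) tr(a) - tr(a^-1 b a^-1 b^-1 a)  (eliminate a^-1) = x^2*y*z - x*y^2 - x*z^2 + x
apply: tr(a^-2 b^-1 a^-1 b^-1) = tr(a^-1 b^-1 a^-2) tr(b) - tr(a^-1 b^-1 a^-2 b)  (eliminate b^-1) = x*z^2 - y*z - x
use: tr(a^-2 b^-1 a^-1 b^-1 a^-1) = tr(a^-2 b^-1 a^-1 b^-1) tr(a) - tr(a^-2 b^-1 a^-1 b^-1 a)  (eliminate a^-1) = x^2*z^2 - x*y*z - x^2 - z^2 + 2
tr(a^-1 b^-2 a^-1 b) = tr(b^-1 a^-1 b a^-1) tr(b) - tr(b^-1 a^-1 b a^-1 b)  (eliminate b^-1) = x*y^2*z - x^2*y - y^3 - y*z^2 + x*z + 3*y
use: tr(b^-1 a^-1 b a^-2 b^-1) = tr(a^-1 b^-2 a^-1 b) tr(a) - tr(a^-1 b^-2 a^-1 b a)  (eliminate a^-1) = x^2*y^2*z - x^3*y - x*y^3 - x*y*z^2 + x^2*z + 3*x*y - z
tr(b^2) = tr(b) tr(b) - tr(1)  (reduce the b square) = y^2 - 2
tr(b a^2 b) = tr(a) tr(b^2 a) - tr(b^2)  (reduce the a square) = x*y*z - x^2 - y^2 + 2
use: tr(b a^2 b a^-1) = tr(b a^2 b) tr(a) - tr(b a^2 b a)  (eliminate a^-1) = x^2*y*z - x^3 - x*y^2 - x*z^2 + y*z + 3*x
tr(a^2 b a^-2 b) = tr(b a^2 b a^-1) tr(a) - tr(b a^2 b)  (eliminate a^-1) = x^3*y*z - x^4 - x^2*y^2 - x^2*z^2 + 4*x^2 + y^2 - 2
use: tr(a b a^-2 b^-1 a) = tr(a^2 b a^-2) tr(b) - tr(a^2 b a^-2 b)  (eliminate b^-1) = -x^3*y*z + x^4 + x^2*y^2 + x^2*z^2 - 4*x^2 + 2
tr(a b a) = tr(a) tr(b a) - tr(b)  (reduce the a square) = x*z - y
apply: tr(b a b a b) = tr(b) tr(a b a b) - tr(a b a)  (reduce the b square) = y*z^2 - x*z - y
tr(b a b a b a) = tr(b a) tr(b a b a) - tr(b^-1 a^-1)  (split on b) = z^3 - 3*z
tr(a^-1 b a b a b) = tr(b a b a b) tr(a) - tr(b a b a b a)  (eliminate a^-1) = x*y*z^2 - x^2*z - z^3 - x*y + 3*z
apply: tr(a b a b a^-2 b) = tr(a^-1 b a b a b) tr(a) - tr(a^-1 b a b a b a)  (eliminate a^-1) = x^2*y*z^2 - x^3*z - x*z^3 - x^2*y - y*z^2 + 4*x*z + y
tr(a b a^-2 b^-1 a b) = tr(a b a b a^-2) tr(b) - tr(a b a b a^-2 b)  (eliminate b^-1) = -x^2*y*z^2 + x^3*z + x*y^2*z + x*z^3 - 4*x*z + y
apply: tr(b a^-2 b^-1 a b^-1 a) = tr(a b a^-2 b^-1 a) tr(b) - tr(a b a^-2 b^-1 a b)  (eliminate b^-1) = -x^3*y^2*z + x^4*y + x^2*y^3 + 2*x^2*y*z^2 - x^3*z - x*y^2*z - x*z^3 - 4*x^2*y + 4*x*z + y
tr(b^-1 a^-1 b a^-2 b^-1 a) = tr(b a^-2 b^-1 a b^-1) tr(a) - tr(b a^-2 b^-1 a b^-1 a)  (eliminate a^-1) = x^3*y^2*z - x^4*y - x^2*y^3 - 2*x^2*y*z^2 + x^3*z + x*y^2*z + x*z^3 + 4*x^2*y - 3*x*z - y
use: tr(a^-2 b^-1 a^-1 b^-1 a^-1 b) = tr(b^-1 a^-1 b a^-2 b^-1) tr(a) - tr(b^-1 a^-1 b a^-2 b^-1 a)  (eliminate a^-1) = x^2*y*z^2 - x*y^2*z - x*z^3 - x^2*y + 2*x*z + y
tr(a^-1 b^-1 a^-1 b^-1 a^-1 b^-1 a^-1) = tr(a^-2 b^-1 a^-1 b^-1 a^-1) tr(b) - tr(a^-2 b^-1 a^-1 b^-1 a^-1 b)  (eliminate b^-1) = x*z^3 - y*z^2 - 2*x*z + y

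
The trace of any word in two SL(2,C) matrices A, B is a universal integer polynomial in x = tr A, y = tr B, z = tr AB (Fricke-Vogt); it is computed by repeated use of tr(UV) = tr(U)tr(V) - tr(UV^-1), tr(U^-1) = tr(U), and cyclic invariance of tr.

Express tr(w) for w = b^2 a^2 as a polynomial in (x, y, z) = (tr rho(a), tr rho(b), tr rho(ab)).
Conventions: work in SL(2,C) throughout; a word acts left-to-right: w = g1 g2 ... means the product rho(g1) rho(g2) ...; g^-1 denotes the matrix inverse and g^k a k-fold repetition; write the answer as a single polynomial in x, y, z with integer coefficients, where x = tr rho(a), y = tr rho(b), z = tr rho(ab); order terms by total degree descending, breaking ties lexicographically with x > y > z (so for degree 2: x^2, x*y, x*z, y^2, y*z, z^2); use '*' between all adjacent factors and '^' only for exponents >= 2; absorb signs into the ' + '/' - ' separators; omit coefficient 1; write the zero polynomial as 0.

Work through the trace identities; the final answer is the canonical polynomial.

next, trace(b^2 a) = trace(b) trace(a b) - trace(a)  (reduce the b square) = y*z - x
trace(b^2) = trace(b) trace(b) - trace(1)  (reduce the b square) = y^2 - 2
and trace(b^2 a^2) = trace(a) trace(b^2 a) - trace(b^2)  (reduce the a square) = x*y*z - x^2 - y^2 + 2

x*y*z - x^2 - y^2 + 2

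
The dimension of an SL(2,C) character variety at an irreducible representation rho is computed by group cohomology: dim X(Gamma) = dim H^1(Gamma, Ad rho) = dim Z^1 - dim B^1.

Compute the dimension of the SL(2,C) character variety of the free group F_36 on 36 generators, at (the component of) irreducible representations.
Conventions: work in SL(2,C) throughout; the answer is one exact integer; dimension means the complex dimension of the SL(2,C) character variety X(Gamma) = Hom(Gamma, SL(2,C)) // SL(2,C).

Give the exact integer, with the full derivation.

105

Gamma = F_36 has 36 generators and no relators.
Z^1(Gamma, Ad rho) = (sl_2)^36: a cocycle is a free choice of one sl_2 vector per generator, so dim Z^1 = 3*36 = 108.
Irreducibility makes the coboundary map sl_2 -> Z^1 injective (trivial centralizer), so dim B^1 = 3.
dim H^1 = 108 - 3 = 105, which is dim X.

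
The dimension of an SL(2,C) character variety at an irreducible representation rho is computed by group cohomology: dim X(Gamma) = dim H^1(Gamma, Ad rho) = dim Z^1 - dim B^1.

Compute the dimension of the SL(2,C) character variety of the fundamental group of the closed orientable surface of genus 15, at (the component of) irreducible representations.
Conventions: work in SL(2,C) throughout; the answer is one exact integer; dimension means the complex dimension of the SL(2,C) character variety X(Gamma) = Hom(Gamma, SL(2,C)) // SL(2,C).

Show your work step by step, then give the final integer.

84

Gamma = pi_1(Sigma_15) = < a_1, b_1, ..., a_15, b_15 | prod [a_i, b_i] > has 2g = 30 generators and 1 relator.
A cocycle assigns one sl_2 vector per generator subject to the relator condition d_2(z) = 0: dim of the unconstrained space is 3*2g = 90.
H^2 = coker(d_2) is dual to H^0 = 0 at irreducible rho (Poincare duality), so d_2 is onto: dim Z^1 = 87.
As always at irreducible rho, dim B^1 = 3.
Hence dim X = 87 - 3 = 84.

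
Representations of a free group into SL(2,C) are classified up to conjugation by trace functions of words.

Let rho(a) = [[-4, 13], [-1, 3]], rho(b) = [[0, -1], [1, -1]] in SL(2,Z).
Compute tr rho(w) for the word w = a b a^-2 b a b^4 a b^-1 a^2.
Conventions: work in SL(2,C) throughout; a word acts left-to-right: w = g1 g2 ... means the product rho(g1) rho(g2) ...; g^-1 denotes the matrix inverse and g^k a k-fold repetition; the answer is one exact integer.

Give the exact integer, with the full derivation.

rho(a) = [[-4, 13], [-1, 3]]
... * rho(b) = [[0, -1], [1, -1]]  ->  [[13, -9], [3, -2]]
... * rho(a^-1) = [[3, -13], [1, -4]]  ->  [[30, -133], [7, -31]]
... * rho(a^-1) = [[3, -13], [1, -4]]  ->  [[-43, 142], [-10, 33]]
... * rho(b) = [[0, -1], [1, -1]]  ->  [[142, -99], [33, -23]]
... * rho(a) = [[-4, 13], [-1, 3]]  ->  [[-469, 1549], [-109, 360]]
... * rho(b) = [[0, -1], [1, -1]]  ->  [[1549, -1080], [360, -251]]
... * rho(b) = [[0, -1], [1, -1]]  ->  [[-1080, -469], [-251, -109]]
... * rho(b) = [[0, -1], [1, -1]]  ->  [[-469, 1549], [-109, 360]]
... * rho(b) = [[0, -1], [1, -1]]  ->  [[1549, -1080], [360, -251]]
... * rho(a) = [[-4, 13], [-1, 3]]  ->  [[-5116, 16897], [-1189, 3927]]
... * rho(b^-1) = [[-1, 1], [-1, 0]]  ->  [[-11781, -5116], [-2738, -1189]]
... * rho(a) = [[-4, 13], [-1, 3]]  ->  [[52240, -168501], [12141, -39161]]
... * rho(a) = [[-4, 13], [-1, 3]]  ->  [[-40459, 173617], [-9403, 40350]]
tr = -40459 + 40350 = -109

-109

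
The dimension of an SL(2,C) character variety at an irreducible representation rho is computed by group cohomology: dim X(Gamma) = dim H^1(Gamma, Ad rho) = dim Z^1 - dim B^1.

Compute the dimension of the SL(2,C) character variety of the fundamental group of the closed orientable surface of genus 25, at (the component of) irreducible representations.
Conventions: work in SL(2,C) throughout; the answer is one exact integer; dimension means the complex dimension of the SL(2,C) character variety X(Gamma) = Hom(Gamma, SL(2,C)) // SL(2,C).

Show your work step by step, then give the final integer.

144

The genus-25 surface group: 2g = 50 generators, one relator prod [a_i, b_i].
Before the relator condition, cocycle space has dim 3*50 = 150.
At an irreducible rho, H^2 = coker(d_2) vanishes (Poincare duality: H^2 is dual to H^0 = invariants = 0), so d_2 is surjective onto sl_2 and dim Z^1 = 150 - 3 = 147.
As always at irreducible rho, dim B^1 = 3.
dim X = dim H^1 = 147 - 3 = 144.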